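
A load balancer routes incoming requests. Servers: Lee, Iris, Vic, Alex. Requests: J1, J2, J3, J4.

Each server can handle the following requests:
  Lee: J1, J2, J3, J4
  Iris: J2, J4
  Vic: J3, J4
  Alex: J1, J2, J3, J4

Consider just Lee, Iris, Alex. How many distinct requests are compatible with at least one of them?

The union of neighbours of {Lee, Iris, Alex} is {J1, J2, J3, J4}, which has 4 elements.
Since |N(S)| = 4 ≥ |S| = 3, Hall's condition holds for this subset.

4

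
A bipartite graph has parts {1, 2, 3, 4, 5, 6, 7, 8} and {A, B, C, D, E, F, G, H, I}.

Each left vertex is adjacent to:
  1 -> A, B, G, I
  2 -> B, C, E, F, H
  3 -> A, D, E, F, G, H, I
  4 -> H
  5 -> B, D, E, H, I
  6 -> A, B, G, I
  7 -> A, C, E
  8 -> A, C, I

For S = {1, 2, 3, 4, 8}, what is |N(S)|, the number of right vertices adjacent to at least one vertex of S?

The union of neighbours of {1, 2, 3, 4, 8} is {A, B, C, D, E, F, G, H, I}, which has 9 elements.
Since |N(S)| = 9 ≥ |S| = 5, Hall's condition holds for this subset.

9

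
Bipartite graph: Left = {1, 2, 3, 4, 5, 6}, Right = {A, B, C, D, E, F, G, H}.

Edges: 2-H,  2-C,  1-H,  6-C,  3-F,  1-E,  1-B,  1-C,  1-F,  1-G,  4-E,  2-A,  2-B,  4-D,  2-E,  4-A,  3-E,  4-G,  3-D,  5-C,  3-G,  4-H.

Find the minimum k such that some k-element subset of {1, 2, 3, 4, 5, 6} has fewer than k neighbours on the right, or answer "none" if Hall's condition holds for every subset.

Take S = {5, 6}. Its neighbourhood is {C}, so |N(S)| = 1 < |S| = 2.
No single vertex violates Hall's condition since each has at least one neighbour, so 2 is the minimum.

2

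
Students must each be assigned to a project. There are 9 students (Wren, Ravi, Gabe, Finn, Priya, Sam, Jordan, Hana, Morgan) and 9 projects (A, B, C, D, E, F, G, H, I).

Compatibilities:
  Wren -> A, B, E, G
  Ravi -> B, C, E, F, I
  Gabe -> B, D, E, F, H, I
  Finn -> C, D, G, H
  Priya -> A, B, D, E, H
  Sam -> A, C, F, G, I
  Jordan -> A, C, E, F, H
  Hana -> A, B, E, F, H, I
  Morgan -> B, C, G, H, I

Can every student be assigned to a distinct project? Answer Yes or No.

One maximum matching: Wren-B, Ravi-F, Gabe-E, Finn-C, Priya-D, Sam-I, Jordan-A, Hana-H, Morgan-G.
Every student is matched, so this is a perfect matching.

Yes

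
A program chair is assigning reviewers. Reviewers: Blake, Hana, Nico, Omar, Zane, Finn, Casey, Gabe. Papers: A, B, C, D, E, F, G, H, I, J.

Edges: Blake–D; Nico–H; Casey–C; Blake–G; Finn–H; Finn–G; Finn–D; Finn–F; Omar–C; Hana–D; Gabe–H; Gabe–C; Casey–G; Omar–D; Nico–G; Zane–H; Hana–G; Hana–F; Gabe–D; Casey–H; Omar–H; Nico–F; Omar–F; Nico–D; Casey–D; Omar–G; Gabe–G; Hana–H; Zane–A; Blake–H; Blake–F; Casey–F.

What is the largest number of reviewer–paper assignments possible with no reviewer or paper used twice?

6

A valid assignment of size 6: Blake-D, Hana-G, Nico-H, Omar-C, Zane-A, Finn-F.
The set {Blake, Hana, Nico, Omar, Finn, Casey, Gabe} has only 5 neighbours ({C, D, F, G, H}), so by Hall's theorem at most 6 of the 8 reviewers can be matched.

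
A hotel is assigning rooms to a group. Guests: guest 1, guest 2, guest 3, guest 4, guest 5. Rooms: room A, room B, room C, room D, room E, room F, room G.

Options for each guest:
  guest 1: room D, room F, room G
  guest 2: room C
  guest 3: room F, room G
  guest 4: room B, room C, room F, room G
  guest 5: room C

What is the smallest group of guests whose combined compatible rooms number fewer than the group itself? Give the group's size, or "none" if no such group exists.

Take S = {guest 2, guest 5}. Its neighbourhood is {room C}, so |N(S)| = 1 < |S| = 2.
No single vertex violates Hall's condition since each has at least one neighbour, so 2 is the minimum.

2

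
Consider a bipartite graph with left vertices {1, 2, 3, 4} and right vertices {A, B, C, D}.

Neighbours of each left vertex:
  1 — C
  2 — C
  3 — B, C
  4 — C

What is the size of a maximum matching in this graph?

2

For example, pair 1–C, 3–B.
The set {1, 2, 4} has only 1 neighbour ({C}), so by Hall's theorem at most 2 of the 4 left vertices can be matched.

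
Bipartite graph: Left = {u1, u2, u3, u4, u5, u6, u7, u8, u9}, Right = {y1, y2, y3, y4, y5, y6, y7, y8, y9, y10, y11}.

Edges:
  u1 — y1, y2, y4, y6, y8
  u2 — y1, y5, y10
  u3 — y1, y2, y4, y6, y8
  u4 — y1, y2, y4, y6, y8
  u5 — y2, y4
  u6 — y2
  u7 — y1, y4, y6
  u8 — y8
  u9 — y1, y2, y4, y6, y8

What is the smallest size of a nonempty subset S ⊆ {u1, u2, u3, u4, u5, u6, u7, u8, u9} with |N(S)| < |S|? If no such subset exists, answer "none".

Take S = {u1, u3, u4, u5, u6, u7}. Its neighbourhood is {y1, y2, y4, y6, y8}, so |N(S)| = 5 < |S| = 6.
Every subset of size less than 6 has at least as many neighbours as members, so 6 is the minimum.

6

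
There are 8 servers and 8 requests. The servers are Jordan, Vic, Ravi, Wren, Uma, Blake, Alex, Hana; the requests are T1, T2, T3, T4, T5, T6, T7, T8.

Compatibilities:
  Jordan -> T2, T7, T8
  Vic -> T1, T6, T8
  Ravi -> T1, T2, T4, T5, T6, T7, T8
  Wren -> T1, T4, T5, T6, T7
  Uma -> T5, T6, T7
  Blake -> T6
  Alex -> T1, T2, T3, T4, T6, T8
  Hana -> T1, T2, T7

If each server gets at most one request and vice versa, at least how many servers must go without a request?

For example, pair Jordan-T8, Vic-T1, Ravi-T4, Wren-T7, Uma-T5, Blake-T6, Alex-T3, Hana-T2.
All 8 servers are matched, so no larger matching exists.
That matches 8 of the 8, leaving 0 unmatched; no matching can do better.

0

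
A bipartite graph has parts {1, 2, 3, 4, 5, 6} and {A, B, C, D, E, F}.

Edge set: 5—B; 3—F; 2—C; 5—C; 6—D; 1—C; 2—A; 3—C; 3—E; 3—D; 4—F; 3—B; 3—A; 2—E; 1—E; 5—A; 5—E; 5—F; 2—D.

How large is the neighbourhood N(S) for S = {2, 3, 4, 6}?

The union of neighbours of {2, 3, 4, 6} is {A, B, C, D, E, F}, which has 6 elements.
Since |N(S)| = 6 ≥ |S| = 4, Hall's condition holds for this subset.

6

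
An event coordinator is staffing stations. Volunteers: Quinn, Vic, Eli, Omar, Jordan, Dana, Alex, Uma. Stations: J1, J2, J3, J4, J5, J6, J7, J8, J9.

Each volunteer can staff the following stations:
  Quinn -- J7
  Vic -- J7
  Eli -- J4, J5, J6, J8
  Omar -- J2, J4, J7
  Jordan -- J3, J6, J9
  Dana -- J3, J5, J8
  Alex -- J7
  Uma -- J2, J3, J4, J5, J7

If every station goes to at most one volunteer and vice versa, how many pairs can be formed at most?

A valid assignment of size 6: Quinn–J7, Eli–J6, Omar–J4, Jordan–J9, Dana–J3, Uma–J2.
The set {Quinn, Vic, Alex} has only 1 neighbour ({J7}), so by Hall's theorem at most 6 of the 8 volunteers can be matched.

6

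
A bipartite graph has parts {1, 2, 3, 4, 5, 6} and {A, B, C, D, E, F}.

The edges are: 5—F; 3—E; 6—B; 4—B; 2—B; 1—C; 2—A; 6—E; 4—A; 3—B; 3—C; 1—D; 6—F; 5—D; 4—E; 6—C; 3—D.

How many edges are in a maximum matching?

For example, pair 1–D, 2–A, 3–C, 4–E, 5–F, 6–B.
This saturates every left vertex, so 6 is the maximum.

6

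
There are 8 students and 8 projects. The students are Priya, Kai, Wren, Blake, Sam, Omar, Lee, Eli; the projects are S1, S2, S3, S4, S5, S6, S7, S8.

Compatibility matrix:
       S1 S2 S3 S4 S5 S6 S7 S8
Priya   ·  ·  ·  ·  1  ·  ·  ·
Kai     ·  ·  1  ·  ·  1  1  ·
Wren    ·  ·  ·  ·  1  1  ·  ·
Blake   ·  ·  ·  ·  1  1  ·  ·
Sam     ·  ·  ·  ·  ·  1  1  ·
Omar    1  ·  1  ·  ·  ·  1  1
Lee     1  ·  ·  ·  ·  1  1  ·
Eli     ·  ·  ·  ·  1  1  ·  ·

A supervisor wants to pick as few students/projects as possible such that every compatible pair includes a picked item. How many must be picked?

The 6 edges Priya–S5, Kai–S3, Wren–S6, Sam–S7, Omar–S8, Lee–S1 form a matching, so any vertex cover needs at least 6 vertices (one per matched edge).
Conversely {Kai, Sam, Omar, Lee, S5, S6} meets every edge and has exactly 6 vertices, so 6 is optimal.

6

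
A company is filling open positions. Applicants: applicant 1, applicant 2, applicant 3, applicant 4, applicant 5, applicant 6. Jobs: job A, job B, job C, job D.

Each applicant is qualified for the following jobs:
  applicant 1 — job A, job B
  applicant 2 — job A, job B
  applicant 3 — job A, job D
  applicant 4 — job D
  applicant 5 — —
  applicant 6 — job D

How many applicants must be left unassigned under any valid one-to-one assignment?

3

One maximum matching: applicant 1–job B, applicant 2–job A, applicant 3–job D.
The set {applicant 1, applicant 2, applicant 3, applicant 4, applicant 5, applicant 6} has only 3 neighbours ({job A, job B, job D}), so by Hall's theorem at most 3 of the 6 applicants can be matched.
That matches 3 of the 6, leaving 3 unmatched; no matching can do better.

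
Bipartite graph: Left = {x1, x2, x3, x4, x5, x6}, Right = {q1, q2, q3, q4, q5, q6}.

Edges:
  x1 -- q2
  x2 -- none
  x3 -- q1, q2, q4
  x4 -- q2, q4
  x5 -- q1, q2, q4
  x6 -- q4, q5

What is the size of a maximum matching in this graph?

4

A valid assignment of size 4: x1→q2, x3→q1, x4→q4, x6→q5.
The set {x1, x2, x3, x4, x5} has only 3 neighbours ({q1, q2, q4}), so by Hall's theorem at most 4 of the 6 left vertices can be matched.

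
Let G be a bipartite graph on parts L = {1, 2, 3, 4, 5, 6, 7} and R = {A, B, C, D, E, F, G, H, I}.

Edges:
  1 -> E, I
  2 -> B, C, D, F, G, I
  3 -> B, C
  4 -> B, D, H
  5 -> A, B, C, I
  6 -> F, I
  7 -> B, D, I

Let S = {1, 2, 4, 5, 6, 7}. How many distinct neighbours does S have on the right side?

The union of neighbours of {1, 2, 4, 5, 6, 7} is {A, B, C, D, E, F, G, H, I}, which has 9 elements.
Since |N(S)| = 9 ≥ |S| = 6, Hall's condition holds for this subset.

9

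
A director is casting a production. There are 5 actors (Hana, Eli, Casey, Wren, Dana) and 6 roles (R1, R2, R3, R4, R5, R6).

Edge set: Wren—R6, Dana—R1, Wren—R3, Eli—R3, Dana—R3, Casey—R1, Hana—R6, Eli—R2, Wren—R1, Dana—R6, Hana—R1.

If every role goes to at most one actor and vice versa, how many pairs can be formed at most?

4

For example, pair Hana→R6, Eli→R2, Casey→R1, Wren→R3.
The set {Hana, Casey, Wren, Dana} has only 3 neighbours ({R1, R3, R6}), so by Hall's theorem at most 4 of the 5 actors can be matched.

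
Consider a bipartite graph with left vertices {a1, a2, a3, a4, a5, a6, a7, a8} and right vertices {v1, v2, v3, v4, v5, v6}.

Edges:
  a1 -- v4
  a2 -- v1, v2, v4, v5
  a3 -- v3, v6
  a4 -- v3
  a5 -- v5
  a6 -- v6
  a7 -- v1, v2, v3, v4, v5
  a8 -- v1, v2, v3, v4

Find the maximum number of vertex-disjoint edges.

For example, pair a1→v4, a2→v1, a3→v6, a4→v3, a5→v5, a7→v2.
The set {a1, a2, a3, a4, a5, a6, a7, a8} has only 6 neighbours ({v1, v2, v3, v4, v5, v6}), so by Hall's theorem at most 6 of the 8 left vertices can be matched.

6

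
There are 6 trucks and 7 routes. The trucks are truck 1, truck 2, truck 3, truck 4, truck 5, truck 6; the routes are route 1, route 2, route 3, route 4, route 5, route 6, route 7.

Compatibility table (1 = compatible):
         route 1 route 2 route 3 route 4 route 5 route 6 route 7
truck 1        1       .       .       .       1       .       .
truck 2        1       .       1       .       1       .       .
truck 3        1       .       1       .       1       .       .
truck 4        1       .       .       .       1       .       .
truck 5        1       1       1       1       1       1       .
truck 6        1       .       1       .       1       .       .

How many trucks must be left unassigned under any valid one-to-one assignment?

2

A valid assignment of size 4: truck 1-route 5, truck 2-route 1, truck 3-route 3, truck 5-route 4.
The set {truck 1, truck 2, truck 3, truck 4, truck 6} has only 3 neighbours ({route 1, route 3, route 5}), so by Hall's theorem at most 4 of the 6 trucks can be matched.
That matches 4 of the 6, leaving 2 unmatched; no matching can do better.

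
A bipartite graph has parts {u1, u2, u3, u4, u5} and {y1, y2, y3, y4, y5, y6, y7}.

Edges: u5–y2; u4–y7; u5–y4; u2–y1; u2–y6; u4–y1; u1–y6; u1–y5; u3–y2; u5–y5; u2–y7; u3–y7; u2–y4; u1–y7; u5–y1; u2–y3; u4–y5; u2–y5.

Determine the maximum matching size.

One maximum matching: u1-y6, u2-y3, u3-y2, u4-y7, u5-y1.
All 5 left vertices are matched, so no larger matching exists.

5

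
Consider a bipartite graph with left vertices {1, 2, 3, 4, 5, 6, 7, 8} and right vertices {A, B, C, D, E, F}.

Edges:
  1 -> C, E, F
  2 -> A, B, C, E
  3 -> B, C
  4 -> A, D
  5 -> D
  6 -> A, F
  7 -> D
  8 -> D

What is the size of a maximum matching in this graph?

6

One maximum matching: 1-C, 2-E, 3-B, 4-A, 5-D, 6-F.
The set {5, 7, 8} has only 1 neighbour ({D}), so by Hall's theorem at most 6 of the 8 left vertices can be matched.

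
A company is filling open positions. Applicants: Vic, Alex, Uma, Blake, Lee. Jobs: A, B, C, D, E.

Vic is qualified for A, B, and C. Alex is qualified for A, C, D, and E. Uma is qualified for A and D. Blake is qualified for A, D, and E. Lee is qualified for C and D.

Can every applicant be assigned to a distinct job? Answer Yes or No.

A valid assignment of size 5: Vic-B, Alex-E, Uma-A, Blake-D, Lee-C.
Every applicant is matched, so this is a perfect matching.

Yes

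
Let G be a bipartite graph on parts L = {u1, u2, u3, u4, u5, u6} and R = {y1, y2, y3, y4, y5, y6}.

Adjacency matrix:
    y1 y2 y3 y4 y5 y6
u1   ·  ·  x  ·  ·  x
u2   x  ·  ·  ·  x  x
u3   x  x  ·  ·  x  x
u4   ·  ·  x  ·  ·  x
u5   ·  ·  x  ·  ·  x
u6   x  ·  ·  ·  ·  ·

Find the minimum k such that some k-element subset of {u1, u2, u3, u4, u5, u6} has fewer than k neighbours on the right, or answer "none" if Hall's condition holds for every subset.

3

Take S = {u1, u4, u5}. Its neighbourhood is {y3, y6}, so |N(S)| = 2 < |S| = 3.
Every subset of size less than 3 has at least as many neighbours as members, so 3 is the minimum.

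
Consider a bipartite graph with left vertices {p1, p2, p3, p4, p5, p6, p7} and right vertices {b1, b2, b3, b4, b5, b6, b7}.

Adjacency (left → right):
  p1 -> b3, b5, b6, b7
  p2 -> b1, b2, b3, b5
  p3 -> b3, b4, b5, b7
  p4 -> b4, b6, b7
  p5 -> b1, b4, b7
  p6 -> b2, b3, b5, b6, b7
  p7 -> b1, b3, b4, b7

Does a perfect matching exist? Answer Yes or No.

For example, pair p1–b6, p2–b2, p3–b4, p4–b7, p5–b1, p6–b5, p7–b3.
All 7 left vertices are covered.

Yes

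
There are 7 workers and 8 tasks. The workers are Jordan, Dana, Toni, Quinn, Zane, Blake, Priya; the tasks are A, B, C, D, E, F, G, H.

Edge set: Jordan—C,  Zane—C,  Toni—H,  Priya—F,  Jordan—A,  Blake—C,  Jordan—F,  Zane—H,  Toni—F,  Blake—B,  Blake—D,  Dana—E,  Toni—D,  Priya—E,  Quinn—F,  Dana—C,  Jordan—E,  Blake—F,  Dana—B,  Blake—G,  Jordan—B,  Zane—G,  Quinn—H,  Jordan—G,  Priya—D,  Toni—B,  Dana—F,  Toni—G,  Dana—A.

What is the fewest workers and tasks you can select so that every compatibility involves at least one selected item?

7

A maximum matching has 7 edges (e.g. Jordan–G, Dana–A, Toni–H, Quinn–F, Zane–C, Blake–B, Priya–E).
By König's theorem the minimum vertex cover has the same size. One such cover is {Jordan, Dana, Toni, Quinn, Zane, Blake, Priya}.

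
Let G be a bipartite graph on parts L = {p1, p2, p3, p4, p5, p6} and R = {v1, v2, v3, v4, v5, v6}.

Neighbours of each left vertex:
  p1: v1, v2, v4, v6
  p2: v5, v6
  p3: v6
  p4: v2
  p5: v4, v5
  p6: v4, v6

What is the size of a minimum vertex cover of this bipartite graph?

A maximum matching has 5 edges (e.g. p1–v1, p2–v5, p3–v6, p4–v2, p5–v4).
By König's theorem the minimum vertex cover has the same size. One such cover is {p1, p4, v4, v5, v6}.

5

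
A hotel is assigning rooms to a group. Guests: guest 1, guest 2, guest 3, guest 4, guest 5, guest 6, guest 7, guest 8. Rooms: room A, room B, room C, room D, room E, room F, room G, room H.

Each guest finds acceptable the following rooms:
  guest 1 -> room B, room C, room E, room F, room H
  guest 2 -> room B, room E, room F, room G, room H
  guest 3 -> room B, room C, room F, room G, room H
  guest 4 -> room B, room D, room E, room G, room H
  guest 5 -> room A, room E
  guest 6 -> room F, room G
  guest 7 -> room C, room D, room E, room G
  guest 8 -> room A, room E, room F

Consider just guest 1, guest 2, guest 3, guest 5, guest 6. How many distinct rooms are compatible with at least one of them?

7

The union of neighbours of {guest 1, guest 2, guest 3, guest 5, guest 6} is {room A, room B, room C, room E, room F, room G, room H}, which has 7 elements.
Since |N(S)| = 7 ≥ |S| = 5, Hall's condition holds for this subset.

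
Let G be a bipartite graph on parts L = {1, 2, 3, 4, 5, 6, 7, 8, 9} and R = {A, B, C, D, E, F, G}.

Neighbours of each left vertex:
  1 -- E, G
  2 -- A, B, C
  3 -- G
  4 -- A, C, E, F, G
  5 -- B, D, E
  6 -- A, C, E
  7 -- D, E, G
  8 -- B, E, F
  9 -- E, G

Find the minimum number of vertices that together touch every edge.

7

The 7 edges 1–E, 2–C, 3–G, 4–F, 5–B, 6–A, 7–D form a matching, so any vertex cover needs at least 7 vertices (one per matched edge).
Conversely {A, B, C, D, E, F, G} meets every edge and has exactly 7 vertices, so 7 is optimal.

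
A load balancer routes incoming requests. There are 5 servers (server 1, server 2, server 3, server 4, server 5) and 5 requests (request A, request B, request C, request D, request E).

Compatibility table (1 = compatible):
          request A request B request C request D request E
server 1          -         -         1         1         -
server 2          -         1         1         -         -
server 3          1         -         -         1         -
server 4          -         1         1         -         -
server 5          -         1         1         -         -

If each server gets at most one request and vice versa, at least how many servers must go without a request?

1

One maximum matching: server 1–request D, server 2–request B, server 3–request A, server 4–request C.
The set {server 2, server 4, server 5} has only 2 neighbours ({request B, request C}), so by Hall's theorem at most 4 of the 5 servers can be matched.
That matches 4 of the 5, leaving 1 unmatched; no matching can do better.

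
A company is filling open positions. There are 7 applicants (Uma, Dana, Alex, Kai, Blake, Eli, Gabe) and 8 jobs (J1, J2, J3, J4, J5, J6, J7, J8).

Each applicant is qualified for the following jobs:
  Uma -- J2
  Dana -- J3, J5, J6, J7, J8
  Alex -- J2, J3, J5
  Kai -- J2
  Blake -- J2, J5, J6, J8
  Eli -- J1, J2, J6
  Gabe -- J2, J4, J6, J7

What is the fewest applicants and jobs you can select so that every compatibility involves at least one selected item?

6

A maximum matching has 6 edges (e.g. Uma–J2, Dana–J7, Alex–J3, Blake–J5, Eli–J1, Gabe–J6).
By König's theorem the minimum vertex cover has the same size. One such cover is {Dana, Alex, Blake, Eli, Gabe, J2}.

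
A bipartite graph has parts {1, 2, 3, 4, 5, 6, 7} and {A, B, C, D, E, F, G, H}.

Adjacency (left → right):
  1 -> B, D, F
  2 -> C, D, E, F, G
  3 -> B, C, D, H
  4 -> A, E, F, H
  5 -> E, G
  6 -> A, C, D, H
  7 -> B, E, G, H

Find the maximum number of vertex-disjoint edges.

One maximum matching: 1-F, 2-G, 3-C, 4-H, 5-E, 6-D, 7-B.
This saturates every left vertex, so 7 is the maximum.

7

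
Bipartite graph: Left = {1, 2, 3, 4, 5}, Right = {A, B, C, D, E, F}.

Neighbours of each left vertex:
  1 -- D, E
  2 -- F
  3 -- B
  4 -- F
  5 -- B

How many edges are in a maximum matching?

For example, pair 1→E, 2→F, 3→B.
The set {2, 3, 4, 5} has only 2 neighbours ({B, F}), so by Hall's theorem at most 3 of the 5 left vertices can be matched.

3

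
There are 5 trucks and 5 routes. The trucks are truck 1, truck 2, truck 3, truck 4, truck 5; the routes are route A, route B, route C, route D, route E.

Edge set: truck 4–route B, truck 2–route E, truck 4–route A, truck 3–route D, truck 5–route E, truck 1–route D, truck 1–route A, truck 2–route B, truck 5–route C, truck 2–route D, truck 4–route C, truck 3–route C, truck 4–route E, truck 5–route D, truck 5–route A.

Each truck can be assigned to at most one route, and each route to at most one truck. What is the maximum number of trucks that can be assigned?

A valid assignment of size 5: truck 1-route A, truck 2-route D, truck 3-route C, truck 4-route B, truck 5-route E.
All 5 trucks are matched, so no larger matching exists.

5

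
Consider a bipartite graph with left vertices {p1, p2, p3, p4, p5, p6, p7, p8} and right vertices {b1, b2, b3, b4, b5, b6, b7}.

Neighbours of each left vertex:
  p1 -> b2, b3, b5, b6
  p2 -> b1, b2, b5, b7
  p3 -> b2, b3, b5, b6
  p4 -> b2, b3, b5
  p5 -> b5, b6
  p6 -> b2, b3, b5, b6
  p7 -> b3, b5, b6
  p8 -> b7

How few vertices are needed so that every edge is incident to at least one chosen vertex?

6

A maximum matching has 6 edges (e.g. p1–b2, p2–b1, p3–b6, p4–b3, p5–b5, p8–b7).
By König's theorem the minimum vertex cover has the same size. One such cover is {p2, p8, b2, b3, b5, b6}.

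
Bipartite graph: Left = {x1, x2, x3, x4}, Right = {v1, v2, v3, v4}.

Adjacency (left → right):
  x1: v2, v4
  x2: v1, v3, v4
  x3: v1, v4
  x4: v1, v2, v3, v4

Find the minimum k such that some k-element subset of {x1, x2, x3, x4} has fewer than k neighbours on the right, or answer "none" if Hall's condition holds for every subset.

A matching saturating every left vertex exists, for instance x1→v4, x2→v3, x3→v1, x4→v2.
By Hall's marriage theorem, this means |N(S)| ≥ |S| for every subset S, so no violating subset exists.

none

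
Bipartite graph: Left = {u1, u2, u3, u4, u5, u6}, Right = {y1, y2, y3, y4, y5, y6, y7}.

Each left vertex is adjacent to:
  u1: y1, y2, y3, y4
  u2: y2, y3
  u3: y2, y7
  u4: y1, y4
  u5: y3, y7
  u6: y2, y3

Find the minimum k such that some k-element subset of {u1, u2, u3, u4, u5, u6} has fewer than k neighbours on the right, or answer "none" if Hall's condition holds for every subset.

4

Take S = {u2, u3, u5, u6}. Its neighbourhood is {y2, y3, y7}, so |N(S)| = 3 < |S| = 4.
Every subset of size less than 4 has at least as many neighbours as members, so 4 is the minimum.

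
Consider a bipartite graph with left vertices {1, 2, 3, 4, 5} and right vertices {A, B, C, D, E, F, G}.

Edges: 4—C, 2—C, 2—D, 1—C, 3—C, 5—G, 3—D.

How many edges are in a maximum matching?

For example, pair 1-C, 2-D, 5-G.
The set {1, 2, 3, 4} has only 2 neighbours ({C, D}), so by Hall's theorem at most 3 of the 5 left vertices can be matched.

3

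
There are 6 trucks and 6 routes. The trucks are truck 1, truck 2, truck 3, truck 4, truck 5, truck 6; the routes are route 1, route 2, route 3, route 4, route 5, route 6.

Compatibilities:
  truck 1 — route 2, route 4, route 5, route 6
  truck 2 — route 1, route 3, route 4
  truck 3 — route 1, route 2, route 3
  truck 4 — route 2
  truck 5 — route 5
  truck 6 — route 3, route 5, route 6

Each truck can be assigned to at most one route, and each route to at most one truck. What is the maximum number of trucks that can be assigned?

For example, pair truck 1-route 4, truck 2-route 3, truck 3-route 1, truck 4-route 2, truck 5-route 5, truck 6-route 6.
This saturates every truck, so 6 is the maximum.

6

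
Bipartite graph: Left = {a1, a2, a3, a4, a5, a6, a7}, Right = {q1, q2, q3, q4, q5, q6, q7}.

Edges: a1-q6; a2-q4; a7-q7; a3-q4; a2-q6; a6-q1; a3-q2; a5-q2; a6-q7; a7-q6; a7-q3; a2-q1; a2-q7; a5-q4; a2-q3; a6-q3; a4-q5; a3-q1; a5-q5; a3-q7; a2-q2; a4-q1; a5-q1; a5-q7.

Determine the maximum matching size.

7

One maximum matching: a1–q6, a2–q4, a3–q2, a4–q5, a5–q1, a6–q3, a7–q7.
This saturates every left vertex, so 7 is the maximum.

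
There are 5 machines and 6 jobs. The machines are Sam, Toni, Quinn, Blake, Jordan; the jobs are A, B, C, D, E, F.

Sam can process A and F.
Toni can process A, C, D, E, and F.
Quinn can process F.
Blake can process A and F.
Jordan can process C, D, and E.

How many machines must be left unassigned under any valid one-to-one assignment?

1

One maximum matching: Sam-A, Toni-D, Quinn-F, Jordan-E.
The set {Sam, Quinn, Blake} has only 2 neighbours ({A, F}), so by Hall's theorem at most 4 of the 5 machines can be matched.
That matches 4 of the 5, leaving 1 unmatched; no matching can do better.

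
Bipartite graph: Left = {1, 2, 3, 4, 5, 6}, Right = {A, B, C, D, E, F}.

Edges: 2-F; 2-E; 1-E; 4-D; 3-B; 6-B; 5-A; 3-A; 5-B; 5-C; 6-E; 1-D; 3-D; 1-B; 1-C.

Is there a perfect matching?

Yes

For example, pair 1-E, 2-F, 3-A, 4-D, 5-C, 6-B.
All 6 left vertices are covered.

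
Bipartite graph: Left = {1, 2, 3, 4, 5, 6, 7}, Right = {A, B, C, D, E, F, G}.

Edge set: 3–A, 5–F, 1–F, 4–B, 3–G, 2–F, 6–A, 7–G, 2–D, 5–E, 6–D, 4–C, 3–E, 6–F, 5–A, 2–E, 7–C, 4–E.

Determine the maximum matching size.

One maximum matching: 1–F, 2–E, 3–G, 4–B, 5–A, 6–D, 7–C.
This saturates every left vertex, so 7 is the maximum.

7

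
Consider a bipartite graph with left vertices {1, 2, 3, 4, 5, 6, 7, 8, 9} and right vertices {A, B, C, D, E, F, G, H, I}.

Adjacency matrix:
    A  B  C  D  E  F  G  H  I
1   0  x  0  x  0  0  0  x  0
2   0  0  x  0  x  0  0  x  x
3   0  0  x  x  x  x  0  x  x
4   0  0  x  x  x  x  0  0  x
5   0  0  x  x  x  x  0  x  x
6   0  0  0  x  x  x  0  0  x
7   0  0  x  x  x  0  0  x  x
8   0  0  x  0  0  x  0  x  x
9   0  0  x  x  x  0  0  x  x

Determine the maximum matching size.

A valid assignment of size 7: 1→B, 2→C, 3→H, 4→F, 5→I, 6→D, 7→E.
The set {2, 3, 4, 5, 6, 7, 8, 9} has only 6 neighbours ({C, D, E, F, H, I}), so by Hall's theorem at most 7 of the 9 left vertices can be matched.

7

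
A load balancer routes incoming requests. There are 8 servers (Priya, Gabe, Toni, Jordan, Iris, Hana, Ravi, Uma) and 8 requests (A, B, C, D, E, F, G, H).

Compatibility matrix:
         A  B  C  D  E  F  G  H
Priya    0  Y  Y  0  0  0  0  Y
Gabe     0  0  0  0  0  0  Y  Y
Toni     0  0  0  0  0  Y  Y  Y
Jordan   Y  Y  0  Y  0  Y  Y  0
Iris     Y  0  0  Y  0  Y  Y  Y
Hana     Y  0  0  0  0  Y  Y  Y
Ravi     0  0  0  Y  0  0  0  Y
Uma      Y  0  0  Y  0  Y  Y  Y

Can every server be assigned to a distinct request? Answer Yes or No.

No

The set {Gabe, Toni, Iris, Hana, Ravi, Uma} has only 5 neighbours ({A, D, F, G, H}), so by Hall's theorem at most 7 of the 8 servers can be matched.
Hence no matching covers every server.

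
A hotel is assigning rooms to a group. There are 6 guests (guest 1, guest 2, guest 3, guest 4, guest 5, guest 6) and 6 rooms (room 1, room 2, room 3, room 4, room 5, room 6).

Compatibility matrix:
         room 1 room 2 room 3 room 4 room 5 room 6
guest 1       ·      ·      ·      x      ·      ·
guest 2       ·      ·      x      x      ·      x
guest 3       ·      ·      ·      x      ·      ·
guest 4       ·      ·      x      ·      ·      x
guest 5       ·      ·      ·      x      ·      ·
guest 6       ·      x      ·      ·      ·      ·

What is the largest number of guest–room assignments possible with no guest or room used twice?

A valid assignment of size 4: guest 1→room 4, guest 2→room 6, guest 4→room 3, guest 6→room 2.
The set {guest 1, guest 3, guest 5} has only 1 neighbour ({room 4}), so by Hall's theorem at most 4 of the 6 guests can be matched.

4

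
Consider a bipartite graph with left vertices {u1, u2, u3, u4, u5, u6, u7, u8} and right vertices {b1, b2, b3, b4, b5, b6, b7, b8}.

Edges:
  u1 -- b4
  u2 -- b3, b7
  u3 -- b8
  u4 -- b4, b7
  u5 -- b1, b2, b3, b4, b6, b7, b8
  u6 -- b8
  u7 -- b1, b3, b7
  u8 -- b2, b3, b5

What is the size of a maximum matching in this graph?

7

One maximum matching: u1-b4, u2-b3, u3-b8, u4-b7, u5-b6, u7-b1, u8-b2.
The set {u3, u6} has only 1 neighbour ({b8}), so by Hall's theorem at most 7 of the 8 left vertices can be matched.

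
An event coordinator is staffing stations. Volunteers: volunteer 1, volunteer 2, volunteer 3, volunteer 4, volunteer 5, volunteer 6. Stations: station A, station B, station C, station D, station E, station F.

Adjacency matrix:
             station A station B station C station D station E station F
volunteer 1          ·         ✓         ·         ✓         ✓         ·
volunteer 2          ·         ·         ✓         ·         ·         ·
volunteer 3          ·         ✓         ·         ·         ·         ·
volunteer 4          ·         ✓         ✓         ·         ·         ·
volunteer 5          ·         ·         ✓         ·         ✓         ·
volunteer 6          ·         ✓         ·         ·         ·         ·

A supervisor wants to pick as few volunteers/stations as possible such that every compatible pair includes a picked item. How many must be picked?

{volunteer 1, volunteer 5, station B, station C} is a vertex cover of size 4: every edge has an endpoint in this set.
No smaller cover exists because volunteer 1–station D, volunteer 2–station C, volunteer 3–station B, volunteer 5–station E is a matching of size 4, and a cover must include an endpoint of each of these disjoint edges (König's theorem).

4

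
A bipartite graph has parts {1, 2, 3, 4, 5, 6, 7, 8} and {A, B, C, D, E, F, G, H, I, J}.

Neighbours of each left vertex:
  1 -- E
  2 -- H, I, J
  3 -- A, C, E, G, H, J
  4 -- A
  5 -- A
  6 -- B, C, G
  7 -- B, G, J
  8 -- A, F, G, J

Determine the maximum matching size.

7

One maximum matching: 1→E, 2→H, 3→G, 4→A, 6→C, 7→B, 8→J.
The set {4, 5} has only 1 neighbour ({A}), so by Hall's theorem at most 7 of the 8 left vertices can be matched.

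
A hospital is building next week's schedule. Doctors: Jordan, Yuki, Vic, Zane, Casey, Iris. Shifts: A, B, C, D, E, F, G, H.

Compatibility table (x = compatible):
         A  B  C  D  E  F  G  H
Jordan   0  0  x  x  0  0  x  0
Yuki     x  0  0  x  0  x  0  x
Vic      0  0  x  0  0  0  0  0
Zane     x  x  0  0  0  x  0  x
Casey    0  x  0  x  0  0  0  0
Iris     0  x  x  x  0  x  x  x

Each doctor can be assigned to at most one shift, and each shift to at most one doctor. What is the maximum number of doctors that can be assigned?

6

For example, pair Jordan→D, Yuki→F, Vic→C, Zane→H, Casey→B, Iris→G.
This saturates every doctor, so 6 is the maximum.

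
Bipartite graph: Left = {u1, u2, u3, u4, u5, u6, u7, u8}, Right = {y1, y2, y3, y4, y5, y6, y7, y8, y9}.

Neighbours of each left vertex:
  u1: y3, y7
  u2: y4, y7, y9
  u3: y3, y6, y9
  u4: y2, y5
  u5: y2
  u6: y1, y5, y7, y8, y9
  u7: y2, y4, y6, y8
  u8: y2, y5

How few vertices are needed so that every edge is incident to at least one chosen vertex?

7

{u1, u2, u3, u6, u7, y2, y5} is a vertex cover of size 7: every edge has an endpoint in this set.
No smaller cover exists because u1–y3, u2–y4, u3–y6, u4–y5, u5–y2, u6–y7, u7–y8 is a matching of size 7, and a cover must include an endpoint of each of these disjoint edges (König's theorem).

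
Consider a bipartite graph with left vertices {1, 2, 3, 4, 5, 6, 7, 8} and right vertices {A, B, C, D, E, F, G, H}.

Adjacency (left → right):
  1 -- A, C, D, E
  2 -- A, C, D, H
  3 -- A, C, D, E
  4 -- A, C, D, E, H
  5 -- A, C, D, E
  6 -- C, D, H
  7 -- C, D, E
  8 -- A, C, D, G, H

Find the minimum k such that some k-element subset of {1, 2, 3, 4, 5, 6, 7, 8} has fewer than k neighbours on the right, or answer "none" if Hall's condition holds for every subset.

6

Take S = {1, 2, 3, 4, 5, 6}. Its neighbourhood is {A, C, D, E, H}, so |N(S)| = 5 < |S| = 6.
Every subset of size less than 6 has at least as many neighbours as members, so 6 is the minimum.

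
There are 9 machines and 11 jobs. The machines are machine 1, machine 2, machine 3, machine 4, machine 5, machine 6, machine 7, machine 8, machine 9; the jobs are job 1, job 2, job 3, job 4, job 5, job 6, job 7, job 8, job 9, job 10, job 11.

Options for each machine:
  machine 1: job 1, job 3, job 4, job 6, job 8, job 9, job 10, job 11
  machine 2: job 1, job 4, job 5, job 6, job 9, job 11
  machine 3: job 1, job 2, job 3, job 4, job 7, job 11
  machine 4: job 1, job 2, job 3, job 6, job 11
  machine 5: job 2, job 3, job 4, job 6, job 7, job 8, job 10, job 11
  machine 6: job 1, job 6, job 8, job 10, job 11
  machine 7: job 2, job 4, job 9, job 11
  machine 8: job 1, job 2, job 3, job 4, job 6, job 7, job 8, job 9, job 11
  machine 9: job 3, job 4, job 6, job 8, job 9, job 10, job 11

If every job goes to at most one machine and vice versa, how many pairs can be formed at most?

For example, pair machine 1–job 1, machine 2–job 5, machine 3–job 3, machine 4–job 2, machine 5–job 4, machine 6–job 8, machine 7–job 11, machine 8–job 7, machine 9–job 9.
This saturates every machine, so 9 is the maximum.

9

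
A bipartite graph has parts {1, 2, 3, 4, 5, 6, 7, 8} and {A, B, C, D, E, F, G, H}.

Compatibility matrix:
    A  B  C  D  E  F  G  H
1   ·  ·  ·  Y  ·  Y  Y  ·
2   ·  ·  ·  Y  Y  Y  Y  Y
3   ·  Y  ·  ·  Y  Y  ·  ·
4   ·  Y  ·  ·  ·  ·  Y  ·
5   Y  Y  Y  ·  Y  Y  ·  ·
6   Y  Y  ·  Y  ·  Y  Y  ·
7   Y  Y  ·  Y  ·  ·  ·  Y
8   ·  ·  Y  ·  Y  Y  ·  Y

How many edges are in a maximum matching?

A valid assignment of size 8: 1-F, 2-G, 3-E, 4-B, 5-C, 6-A, 7-D, 8-H.
All 8 left vertices are matched, so no larger matching exists.

8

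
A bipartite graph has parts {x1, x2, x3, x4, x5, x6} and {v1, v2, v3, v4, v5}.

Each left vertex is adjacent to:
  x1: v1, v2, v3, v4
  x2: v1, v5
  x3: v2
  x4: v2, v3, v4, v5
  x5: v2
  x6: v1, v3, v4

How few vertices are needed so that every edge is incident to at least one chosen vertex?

5

A maximum matching has 5 edges (e.g. x1–v4, x2–v5, x3–v2, x4–v3, x6–v1).
By König's theorem the minimum vertex cover has the same size. One such cover is {x1, x2, x4, x6, v2}.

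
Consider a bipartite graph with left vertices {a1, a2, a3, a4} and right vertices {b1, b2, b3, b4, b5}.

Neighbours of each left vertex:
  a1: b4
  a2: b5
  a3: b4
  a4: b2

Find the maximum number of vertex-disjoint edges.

A valid assignment of size 3: a1-b4, a2-b5, a4-b2.
The set {a1, a3} has only 1 neighbour ({b4}), so by Hall's theorem at most 3 of the 4 left vertices can be matched.

3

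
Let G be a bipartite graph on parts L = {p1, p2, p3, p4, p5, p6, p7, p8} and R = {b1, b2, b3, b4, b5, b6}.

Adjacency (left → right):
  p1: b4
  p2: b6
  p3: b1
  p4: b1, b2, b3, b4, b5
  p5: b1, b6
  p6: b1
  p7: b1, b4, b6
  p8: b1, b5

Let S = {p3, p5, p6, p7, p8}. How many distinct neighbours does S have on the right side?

The union of neighbours of {p3, p5, p6, p7, p8} is {b1, b4, b5, b6}, which has 4 elements.
Since |N(S)| = 4 < |S| = 5, Hall's condition fails for this subset.

4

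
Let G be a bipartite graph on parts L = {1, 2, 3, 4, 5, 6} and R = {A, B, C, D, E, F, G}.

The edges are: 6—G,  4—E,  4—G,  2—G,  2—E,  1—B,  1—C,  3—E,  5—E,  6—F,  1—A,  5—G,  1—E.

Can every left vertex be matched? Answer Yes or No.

No

The set {2, 3, 4, 5} has only 2 neighbours ({E, G}), so by Hall's theorem at most 4 of the 6 left vertices can be matched.
Hence no matching covers every left vertex.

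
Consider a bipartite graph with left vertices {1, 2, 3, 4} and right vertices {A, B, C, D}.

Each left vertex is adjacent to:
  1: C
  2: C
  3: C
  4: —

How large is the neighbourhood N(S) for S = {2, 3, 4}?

The union of neighbours of {2, 3, 4} is {C}, which has 1 element.
Since |N(S)| = 1 < |S| = 3, Hall's condition fails for this subset.

1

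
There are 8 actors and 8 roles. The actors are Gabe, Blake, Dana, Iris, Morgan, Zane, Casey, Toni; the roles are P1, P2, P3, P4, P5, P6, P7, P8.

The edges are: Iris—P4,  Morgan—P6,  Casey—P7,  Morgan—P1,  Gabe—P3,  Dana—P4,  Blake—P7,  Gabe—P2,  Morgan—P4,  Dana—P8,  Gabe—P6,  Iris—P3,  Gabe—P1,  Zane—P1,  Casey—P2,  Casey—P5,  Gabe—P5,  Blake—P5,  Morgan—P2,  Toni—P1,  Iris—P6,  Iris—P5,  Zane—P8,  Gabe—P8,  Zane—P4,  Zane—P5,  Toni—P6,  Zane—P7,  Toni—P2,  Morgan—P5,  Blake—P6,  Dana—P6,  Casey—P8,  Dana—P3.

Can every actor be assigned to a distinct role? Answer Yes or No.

Yes

A valid assignment of size 8: Gabe–P3, Blake–P7, Dana–P6, Iris–P5, Morgan–P4, Zane–P8, Casey–P2, Toni–P1.
Every actor is matched, so this is a perfect matching.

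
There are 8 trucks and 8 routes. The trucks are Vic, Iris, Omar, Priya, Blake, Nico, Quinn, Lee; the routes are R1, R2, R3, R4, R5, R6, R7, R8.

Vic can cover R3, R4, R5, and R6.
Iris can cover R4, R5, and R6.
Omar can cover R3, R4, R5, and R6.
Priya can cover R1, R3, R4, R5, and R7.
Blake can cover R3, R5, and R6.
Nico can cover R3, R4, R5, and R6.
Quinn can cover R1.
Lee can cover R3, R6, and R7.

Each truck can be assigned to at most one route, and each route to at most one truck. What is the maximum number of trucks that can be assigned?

6

For example, pair Vic–R3, Iris–R6, Omar–R4, Priya–R7, Blake–R5, Quinn–R1.
The set {Vic, Iris, Omar, Priya, Blake, Nico, Quinn, Lee} has only 6 neighbours ({R1, R3, R4, R5, R6, R7}), so by Hall's theorem at most 6 of the 8 trucks can be matched.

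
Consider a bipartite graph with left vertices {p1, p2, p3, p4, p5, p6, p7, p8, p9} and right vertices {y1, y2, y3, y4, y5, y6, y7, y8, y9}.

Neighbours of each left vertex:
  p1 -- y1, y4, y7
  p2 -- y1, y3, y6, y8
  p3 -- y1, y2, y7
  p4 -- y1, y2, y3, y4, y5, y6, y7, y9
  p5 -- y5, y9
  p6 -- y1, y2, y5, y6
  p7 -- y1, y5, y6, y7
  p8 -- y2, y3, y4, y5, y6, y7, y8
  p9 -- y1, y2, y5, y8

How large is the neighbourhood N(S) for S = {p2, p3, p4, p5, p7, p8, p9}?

9

The union of neighbours of {p2, p3, p4, p5, p7, p8, p9} is {y1, y2, y3, y4, y5, y6, y7, y8, y9}, which has 9 elements.
Since |N(S)| = 9 ≥ |S| = 7, Hall's condition holds for this subset.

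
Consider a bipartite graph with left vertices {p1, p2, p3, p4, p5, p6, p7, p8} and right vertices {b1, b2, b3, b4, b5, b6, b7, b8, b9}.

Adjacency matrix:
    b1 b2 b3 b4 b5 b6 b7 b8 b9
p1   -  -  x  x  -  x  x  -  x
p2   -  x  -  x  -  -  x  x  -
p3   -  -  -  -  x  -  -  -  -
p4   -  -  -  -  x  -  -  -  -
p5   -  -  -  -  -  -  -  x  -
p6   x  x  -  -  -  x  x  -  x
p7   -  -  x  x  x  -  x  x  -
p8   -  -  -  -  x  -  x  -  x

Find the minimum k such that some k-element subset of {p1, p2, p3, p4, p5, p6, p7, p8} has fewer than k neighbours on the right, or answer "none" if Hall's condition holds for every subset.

Take S = {p3, p4}. Its neighbourhood is {b5}, so |N(S)| = 1 < |S| = 2.
No single vertex violates Hall's condition since each has at least one neighbour, so 2 is the minimum.

2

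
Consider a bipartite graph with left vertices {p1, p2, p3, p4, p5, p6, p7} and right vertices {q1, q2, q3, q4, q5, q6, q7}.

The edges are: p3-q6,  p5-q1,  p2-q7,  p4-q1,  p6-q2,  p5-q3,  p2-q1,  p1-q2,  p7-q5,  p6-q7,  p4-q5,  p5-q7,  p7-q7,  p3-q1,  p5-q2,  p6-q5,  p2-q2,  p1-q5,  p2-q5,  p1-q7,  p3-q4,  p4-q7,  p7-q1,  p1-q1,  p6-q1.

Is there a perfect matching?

No

The set {p1, p2, p4, p6, p7} has only 4 neighbours ({q1, q2, q5, q7}), so by Hall's theorem at most 6 of the 7 left vertices can be matched.
Hence no matching covers every left vertex.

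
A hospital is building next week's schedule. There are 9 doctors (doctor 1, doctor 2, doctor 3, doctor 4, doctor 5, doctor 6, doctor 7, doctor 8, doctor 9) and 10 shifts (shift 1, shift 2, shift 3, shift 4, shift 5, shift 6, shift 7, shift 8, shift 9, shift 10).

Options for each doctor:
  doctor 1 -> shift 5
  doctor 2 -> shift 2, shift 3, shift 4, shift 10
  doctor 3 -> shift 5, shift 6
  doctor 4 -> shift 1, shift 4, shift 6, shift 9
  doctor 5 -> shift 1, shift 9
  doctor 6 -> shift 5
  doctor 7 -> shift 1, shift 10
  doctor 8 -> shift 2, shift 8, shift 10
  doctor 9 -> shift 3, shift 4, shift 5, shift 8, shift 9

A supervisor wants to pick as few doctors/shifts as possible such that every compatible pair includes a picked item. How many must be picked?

{doctor 2, doctor 3, doctor 4, doctor 5, doctor 7, doctor 8, doctor 9, shift 5} is a vertex cover of size 8: every edge has an endpoint in this set.
No smaller cover exists because doctor 1–shift 5, doctor 2–shift 3, doctor 3–shift 6, doctor 4–shift 4, doctor 5–shift 9, doctor 7–shift 1, doctor 8–shift 10, doctor 9–shift 8 is a matching of size 8, and a cover must include an endpoint of each of these disjoint edges (König's theorem).

8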